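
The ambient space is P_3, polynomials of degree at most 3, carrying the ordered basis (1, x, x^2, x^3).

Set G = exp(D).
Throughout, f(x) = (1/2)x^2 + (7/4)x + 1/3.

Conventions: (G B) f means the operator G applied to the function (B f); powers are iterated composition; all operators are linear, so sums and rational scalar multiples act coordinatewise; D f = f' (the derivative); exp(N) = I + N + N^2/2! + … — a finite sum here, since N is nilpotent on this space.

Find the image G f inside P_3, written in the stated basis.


the image equals g(x) = (1/2)x^2 + (11/4)x + 31/12

order-1 term: x + 7/4
order-2 term: 1/2
the series for exp(D) f terminates at order 2
exp(D) f = (1/2)x^2 + (11/4)x + 31/12


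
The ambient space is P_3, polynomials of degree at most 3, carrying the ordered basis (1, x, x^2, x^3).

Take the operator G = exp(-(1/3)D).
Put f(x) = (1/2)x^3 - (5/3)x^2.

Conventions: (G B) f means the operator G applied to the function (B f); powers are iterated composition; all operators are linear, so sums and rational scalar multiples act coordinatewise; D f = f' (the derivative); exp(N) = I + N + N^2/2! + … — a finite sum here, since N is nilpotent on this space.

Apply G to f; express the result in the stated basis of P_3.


the image equals g(x) = (1/2)x^3 - (13/6)x^2 + (23/18)x - 11/54

order-1 term: -(1/2)x^2 + (10/9)x
order-2 term: (1/6)x - 5/27
order-3 term: -1/54
the series for exp(-(1/3)D) f terminates at order 3
exp(-(1/3)D) f = (1/2)x^3 - (13/6)x^2 + (23/18)x - 11/54


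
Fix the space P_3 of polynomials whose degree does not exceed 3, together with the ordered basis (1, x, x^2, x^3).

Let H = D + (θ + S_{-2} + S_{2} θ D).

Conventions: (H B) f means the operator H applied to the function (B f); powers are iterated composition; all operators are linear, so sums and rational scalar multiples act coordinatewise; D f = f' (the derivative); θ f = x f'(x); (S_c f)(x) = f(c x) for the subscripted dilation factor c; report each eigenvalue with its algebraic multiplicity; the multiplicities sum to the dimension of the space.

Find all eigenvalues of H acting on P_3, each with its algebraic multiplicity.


image of 1: 1
image of x: -x + 1
image of x^2: 6x^2 + 6x
image of x^3: -5x^3 + 27x^2
the matrix is upper triangular; its diagonal is (1, -1, 6, -5)
for a triangular matrix the eigenvalues are the diagonal entries, with algebraic multiplicity their repetition count

λ = -5 (multiplicity 1), λ = -1 (multiplicity 1), λ = 1 (multiplicity 1), λ = 6 (multiplicity 1)


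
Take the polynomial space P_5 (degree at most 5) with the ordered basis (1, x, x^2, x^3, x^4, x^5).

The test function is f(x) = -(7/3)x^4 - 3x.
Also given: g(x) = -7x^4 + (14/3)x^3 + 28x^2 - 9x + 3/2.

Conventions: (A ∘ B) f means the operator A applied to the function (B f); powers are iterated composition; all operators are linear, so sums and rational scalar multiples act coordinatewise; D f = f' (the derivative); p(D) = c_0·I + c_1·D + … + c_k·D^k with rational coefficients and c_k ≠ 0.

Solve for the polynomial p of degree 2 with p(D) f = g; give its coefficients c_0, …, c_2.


c_0 = 3, c_1 = -1/2, c_2 = -1

D^0 f = -(7/3)x^4 - 3x
D^1 f = -(28/3)x^3 - 3
D^2 f = -28x^2
matching coefficients of g against c_0 f + c_1 Df + … from the top degree down determines the c_i
solution: c_0 = 3, c_1 = -1/2, c_2 = -1


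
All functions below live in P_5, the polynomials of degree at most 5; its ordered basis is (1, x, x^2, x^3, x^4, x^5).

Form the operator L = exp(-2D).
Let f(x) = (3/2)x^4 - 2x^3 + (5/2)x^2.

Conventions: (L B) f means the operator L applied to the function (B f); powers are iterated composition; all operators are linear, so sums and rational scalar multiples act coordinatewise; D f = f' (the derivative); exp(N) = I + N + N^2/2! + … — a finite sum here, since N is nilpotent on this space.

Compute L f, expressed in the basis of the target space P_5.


the result is g(x) = (3/2)x^4 - 14x^3 + (101/2)x^2 - 82x + 50

order-1 term: -12x^3 + 12x^2 - 10x
order-2 term: 36x^2 - 24x + 10
order-3 term: -48x + 16
order-4 term: 24
the series for exp(-2D) f terminates at order 4
exp(-2D) f = (3/2)x^4 - 14x^3 + (101/2)x^2 - 82x + 50


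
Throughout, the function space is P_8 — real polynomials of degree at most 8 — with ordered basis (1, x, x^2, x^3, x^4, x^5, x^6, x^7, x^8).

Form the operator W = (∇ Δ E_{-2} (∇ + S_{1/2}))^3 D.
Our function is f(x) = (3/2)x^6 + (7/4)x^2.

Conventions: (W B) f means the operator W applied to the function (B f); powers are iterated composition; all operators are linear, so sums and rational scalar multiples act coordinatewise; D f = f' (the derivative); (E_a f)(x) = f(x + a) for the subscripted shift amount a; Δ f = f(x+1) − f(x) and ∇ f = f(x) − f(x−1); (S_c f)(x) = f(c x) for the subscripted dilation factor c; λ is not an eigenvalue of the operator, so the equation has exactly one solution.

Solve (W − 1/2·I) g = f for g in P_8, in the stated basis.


the result is g(x) = -3x^6 - (7/2)x^2

write g with unknown coordinates in the stated basis and equate coefficients in (W − 1/2·I) g = f
solving from the highest basis element down gives g = -3x^6 - (7/2)x^2
check: W g = 0
so W g − 1/2·g = (3/2)x^6 + (7/4)x^2 = f ✓


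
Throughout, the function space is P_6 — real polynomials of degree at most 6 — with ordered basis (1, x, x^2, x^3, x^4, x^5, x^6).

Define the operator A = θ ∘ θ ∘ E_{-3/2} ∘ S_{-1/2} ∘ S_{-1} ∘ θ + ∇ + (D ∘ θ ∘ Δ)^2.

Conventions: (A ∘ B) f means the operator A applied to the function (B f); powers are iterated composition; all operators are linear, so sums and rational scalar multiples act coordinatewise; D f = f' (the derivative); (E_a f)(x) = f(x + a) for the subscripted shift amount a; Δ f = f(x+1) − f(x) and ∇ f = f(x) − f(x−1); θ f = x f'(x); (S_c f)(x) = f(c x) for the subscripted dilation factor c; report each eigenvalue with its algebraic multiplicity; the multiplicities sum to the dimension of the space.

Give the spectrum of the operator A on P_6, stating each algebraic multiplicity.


λ = 0 (multiplicity 1), λ = 1/2 (multiplicity 1), λ = 2 (multiplicity 1), λ = 27/8 (multiplicity 2), λ = 125/32 (multiplicity 1), λ = 4 (multiplicity 1)

image of 1: 0
image of x: (1/2)x + 1
image of x^2: 2x^2 + (1/2)x - 1
image of x^3: (27/8)x^3 - (15/4)x^2 - (15/32)x + 1
image of x^4: 4x^4 - (19/2)x^3 + (15/2)x^2 + (5/8)x + 71
image of x^5: (125/32)x^5 - (55/4)x^4 + (1385/64)x^3 - (355/32)x^2 + (490985/512)x + 421
image of x^6: (27/8)x^6 - (483/32)x^5 + (285/8)x^4 - (2365/64)x^3 + (692925/128)x^2 + (3318645/512)x + 1679
the matrix is upper triangular; its diagonal is (0, 1/2, 2, 27/8, 4, 125/32, 27/8)
for a triangular matrix the eigenvalues are the diagonal entries, with algebraic multiplicity their repetition count


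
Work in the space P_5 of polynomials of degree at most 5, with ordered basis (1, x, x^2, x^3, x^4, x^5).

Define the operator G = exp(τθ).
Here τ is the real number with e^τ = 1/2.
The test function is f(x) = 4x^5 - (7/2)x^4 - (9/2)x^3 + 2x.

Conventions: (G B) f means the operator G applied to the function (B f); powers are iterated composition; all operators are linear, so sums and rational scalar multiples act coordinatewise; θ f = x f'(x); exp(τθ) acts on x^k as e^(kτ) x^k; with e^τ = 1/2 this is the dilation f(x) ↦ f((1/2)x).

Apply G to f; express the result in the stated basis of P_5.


g(x) = (1/8)x^5 - (7/32)x^4 - (9/16)x^3 + x

exp(τθ) x^k = e^(kτ) x^k; with e^τ = 1/2 this sends x^k to (1/2)^k x^k
x ↦ 1/2 x
x^3 ↦ 1/8 x^3
x^4 ↦ 1/16 x^4
x^5 ↦ 1/32 x^5
applying this coordinatewise to f: exp(τθ) f = (1/8)x^5 - (7/32)x^4 - (9/16)x^3 + x


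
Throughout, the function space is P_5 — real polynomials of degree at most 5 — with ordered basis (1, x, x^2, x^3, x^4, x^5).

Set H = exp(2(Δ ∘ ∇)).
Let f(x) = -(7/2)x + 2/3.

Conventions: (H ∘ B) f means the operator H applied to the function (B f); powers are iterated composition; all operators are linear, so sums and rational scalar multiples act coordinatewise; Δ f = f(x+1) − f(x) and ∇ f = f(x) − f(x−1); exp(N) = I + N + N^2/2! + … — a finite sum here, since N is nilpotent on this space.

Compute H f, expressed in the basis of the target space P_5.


the series for exp(2(Δ ∘ ∇)) f terminates at order 0
exp(2(Δ ∘ ∇)) f = -(7/2)x + 2/3

the result is g(x) = -(7/2)x + 2/3


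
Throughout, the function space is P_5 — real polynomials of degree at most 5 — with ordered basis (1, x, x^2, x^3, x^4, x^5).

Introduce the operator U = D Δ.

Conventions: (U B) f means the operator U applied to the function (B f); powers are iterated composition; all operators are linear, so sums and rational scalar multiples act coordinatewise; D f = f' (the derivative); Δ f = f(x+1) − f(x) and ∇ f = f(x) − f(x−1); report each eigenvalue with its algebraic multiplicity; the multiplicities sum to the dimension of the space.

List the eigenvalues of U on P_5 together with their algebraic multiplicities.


λ = 0 (multiplicity 6)

image of 1: 0
image of x: 0
image of x^2: 2
image of x^3: 6x + 3
image of x^4: 12x^2 + 12x + 4
image of x^5: 20x^3 + 30x^2 + 20x + 5
the matrix is upper triangular; its diagonal is (0, 0, 0, 0, 0, 0)
for a triangular matrix the eigenvalues are the diagonal entries, with algebraic multiplicity their repetition count


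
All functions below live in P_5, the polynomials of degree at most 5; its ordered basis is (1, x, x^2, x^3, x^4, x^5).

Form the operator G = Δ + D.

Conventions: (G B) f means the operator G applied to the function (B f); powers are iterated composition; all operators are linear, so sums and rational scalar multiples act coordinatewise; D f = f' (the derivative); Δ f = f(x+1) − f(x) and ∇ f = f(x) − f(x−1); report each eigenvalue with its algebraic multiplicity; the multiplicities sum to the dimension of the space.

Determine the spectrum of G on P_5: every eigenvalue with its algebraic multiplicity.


image of 1: 0
image of x: 2
image of x^2: 4x + 1
image of x^3: 6x^2 + 3x + 1
image of x^4: 8x^3 + 6x^2 + 4x + 1
image of x^5: 10x^4 + 10x^3 + 10x^2 + 5x + 1
the matrix is upper triangular; its diagonal is (0, 0, 0, 0, 0, 0)
for a triangular matrix the eigenvalues are the diagonal entries, with algebraic multiplicity their repetition count

λ = 0 (multiplicity 6)


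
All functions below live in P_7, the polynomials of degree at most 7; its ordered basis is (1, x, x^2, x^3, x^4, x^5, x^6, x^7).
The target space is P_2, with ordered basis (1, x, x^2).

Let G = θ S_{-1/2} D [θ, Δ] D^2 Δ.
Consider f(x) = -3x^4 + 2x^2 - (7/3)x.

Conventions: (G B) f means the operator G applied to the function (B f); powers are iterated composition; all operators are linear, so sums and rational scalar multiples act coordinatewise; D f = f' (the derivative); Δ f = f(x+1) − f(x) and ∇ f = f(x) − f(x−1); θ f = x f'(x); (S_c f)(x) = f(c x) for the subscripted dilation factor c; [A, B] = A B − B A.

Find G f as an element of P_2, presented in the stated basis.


Δ f = -12x^3 - 18x^2 - 8x - 10/3
D Δ f = -36x^2 - 36x - 8
D D Δ f = -72x - 36
Δ D^2 Δ f = -72
θ Δ D^2 Δ f = 0
θ D^2 Δ f = -72x
Δ θ D^2 Δ f = -72
[θ, Δ] D^2 Δ f = 72
D ([θ, Δ] D^2 Δ) f = 0
S_{-1/2} D ([θ, Δ] D^2 Δ) f = 0
θ (S_{-1/2} D) ([θ, Δ] D^2 Δ) f = 0

the result is g(x) = 0


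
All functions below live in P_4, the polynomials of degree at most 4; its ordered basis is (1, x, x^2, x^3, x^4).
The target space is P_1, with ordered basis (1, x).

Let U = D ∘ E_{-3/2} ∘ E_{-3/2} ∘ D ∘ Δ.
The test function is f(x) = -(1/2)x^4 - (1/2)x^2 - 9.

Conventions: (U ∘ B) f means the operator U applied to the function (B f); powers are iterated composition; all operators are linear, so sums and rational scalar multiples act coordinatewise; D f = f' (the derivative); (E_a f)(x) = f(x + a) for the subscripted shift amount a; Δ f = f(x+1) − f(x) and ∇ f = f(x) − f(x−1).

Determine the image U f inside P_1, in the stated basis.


g(x) = -12x + 30

Δ f = -2x^3 - 3x^2 - 3x - 1
D Δ f = -6x^2 - 6x - 3
E_{-3/2} D Δ f = -6x^2 + 12x - 15/2
E_{-3/2} E_{-3/2} D Δ f = -6x^2 + 30x - 39
D (E_{-3/2} ∘ E_{-3/2} ∘ D) Δ f = -12x + 30


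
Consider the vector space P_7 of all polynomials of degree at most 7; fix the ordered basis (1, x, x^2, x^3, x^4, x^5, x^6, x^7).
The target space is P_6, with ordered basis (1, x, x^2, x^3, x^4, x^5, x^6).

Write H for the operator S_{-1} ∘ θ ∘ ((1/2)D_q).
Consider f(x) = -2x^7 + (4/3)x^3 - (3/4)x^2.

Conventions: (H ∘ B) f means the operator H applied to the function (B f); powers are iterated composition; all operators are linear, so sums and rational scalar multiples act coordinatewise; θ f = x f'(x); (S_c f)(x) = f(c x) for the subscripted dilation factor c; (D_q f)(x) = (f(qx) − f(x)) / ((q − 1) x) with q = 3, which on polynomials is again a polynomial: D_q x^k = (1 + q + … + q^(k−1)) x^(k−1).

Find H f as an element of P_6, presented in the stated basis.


D_q f = -2186x^6 + (52/3)x^2 - 3x
((1/2)D_q) f = -1093x^6 + (26/3)x^2 - (3/2)x
θ ((1/2)D_q) f = -6558x^6 + (52/3)x^2 - (3/2)x
S_{-1} θ ((1/2)D_q) f = -6558x^6 + (52/3)x^2 + (3/2)x

the image equals g(x) = -6558x^6 + (52/3)x^2 + (3/2)x


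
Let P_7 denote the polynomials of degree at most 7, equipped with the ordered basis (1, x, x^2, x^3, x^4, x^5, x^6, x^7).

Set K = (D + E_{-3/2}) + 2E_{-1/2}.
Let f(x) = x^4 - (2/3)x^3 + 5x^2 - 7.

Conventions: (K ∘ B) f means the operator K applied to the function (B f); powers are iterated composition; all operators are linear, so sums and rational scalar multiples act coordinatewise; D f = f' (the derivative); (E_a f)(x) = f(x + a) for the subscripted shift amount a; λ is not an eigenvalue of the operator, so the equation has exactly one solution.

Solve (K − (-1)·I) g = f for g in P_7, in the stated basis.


write g with unknown coordinates in the stated basis and equate coefficients in (K − (-1)·I) g = f
solving from the highest basis element down gives g = (1/4)x^4 + (5/24)x^3 + (29/64)x^2 + (209/256)x - 11617/6144
check: K g = (3/4)x^4 - (7/8)x^3 + (291/64)x^2 - (209/256)x - 31391/6144
so K g − (-1)·g = x^4 - (2/3)x^3 + 5x^2 - 7 = f ✓

the image equals g(x) = (1/4)x^4 + (5/24)x^3 + (29/64)x^2 + (209/256)x - 11617/6144


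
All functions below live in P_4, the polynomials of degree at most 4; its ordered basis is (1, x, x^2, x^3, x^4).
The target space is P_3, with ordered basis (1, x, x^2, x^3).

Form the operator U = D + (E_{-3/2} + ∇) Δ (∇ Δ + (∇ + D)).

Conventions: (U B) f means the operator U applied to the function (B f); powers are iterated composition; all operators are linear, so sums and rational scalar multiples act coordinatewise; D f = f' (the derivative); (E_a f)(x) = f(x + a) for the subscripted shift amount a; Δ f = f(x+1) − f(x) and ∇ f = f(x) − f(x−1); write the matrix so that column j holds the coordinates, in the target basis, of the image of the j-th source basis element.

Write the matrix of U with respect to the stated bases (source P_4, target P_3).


image of 1: 0
image of x: 1
image of x^2: 2x + 4
image of x^3: 3x^2 + 12x + 3
image of x^4: 4x^3 + 24x^2 + 12x + 30
each image's coordinates form column j of the matrix

the matrix is [[0, 1, 4, 3, 30]; [0, 0, 2, 12, 12]; [0, 0, 0, 3, 24]; [0, 0, 0, 0, 4]] (rows listed top to bottom)


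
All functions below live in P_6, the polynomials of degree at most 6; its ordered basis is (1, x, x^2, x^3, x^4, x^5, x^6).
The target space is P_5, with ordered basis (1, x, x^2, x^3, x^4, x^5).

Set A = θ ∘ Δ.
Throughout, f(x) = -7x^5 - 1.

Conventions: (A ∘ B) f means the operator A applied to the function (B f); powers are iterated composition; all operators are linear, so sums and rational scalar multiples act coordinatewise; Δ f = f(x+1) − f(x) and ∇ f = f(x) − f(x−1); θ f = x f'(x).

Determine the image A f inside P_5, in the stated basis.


g(x) = -140x^4 - 210x^3 - 140x^2 - 35x

Δ f = -35x^4 - 70x^3 - 70x^2 - 35x - 7
θ Δ f = -140x^4 - 210x^3 - 140x^2 - 35x


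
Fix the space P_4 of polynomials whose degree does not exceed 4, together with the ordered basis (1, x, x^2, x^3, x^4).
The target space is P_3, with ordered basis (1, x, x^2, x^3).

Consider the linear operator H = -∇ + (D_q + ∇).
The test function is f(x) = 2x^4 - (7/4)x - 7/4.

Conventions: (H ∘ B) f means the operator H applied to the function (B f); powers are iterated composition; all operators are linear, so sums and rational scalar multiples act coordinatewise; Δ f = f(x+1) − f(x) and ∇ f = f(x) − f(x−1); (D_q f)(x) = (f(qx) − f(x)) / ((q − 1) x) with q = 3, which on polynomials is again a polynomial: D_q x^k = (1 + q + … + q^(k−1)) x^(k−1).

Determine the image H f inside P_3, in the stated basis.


∇ f = 8x^3 - 12x^2 + 8x - 15/4
(-∇) f = -8x^3 + 12x^2 - 8x + 15/4
D_q f = 80x^3 - 7/4
∇ f = 8x^3 - 12x^2 + 8x - 15/4
(D_q + ∇) f = 88x^3 - 12x^2 + 8x - 11/2
(-∇ + (D_q + ∇)) f = 80x^3 - 7/4

g(x) = 80x^3 - 7/4


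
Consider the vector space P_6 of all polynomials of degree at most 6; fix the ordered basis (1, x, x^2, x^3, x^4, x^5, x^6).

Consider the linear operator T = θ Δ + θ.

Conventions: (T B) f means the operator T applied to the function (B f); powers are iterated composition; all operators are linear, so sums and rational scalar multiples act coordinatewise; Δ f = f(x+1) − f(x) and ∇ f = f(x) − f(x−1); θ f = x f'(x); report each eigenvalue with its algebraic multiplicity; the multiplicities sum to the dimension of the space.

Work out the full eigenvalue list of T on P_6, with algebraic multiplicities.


λ = 0 (multiplicity 1), λ = 1 (multiplicity 1), λ = 2 (multiplicity 1), λ = 3 (multiplicity 1), λ = 4 (multiplicity 1), λ = 5 (multiplicity 1), λ = 6 (multiplicity 1)

image of 1: 0
image of x: x
image of x^2: 2x^2 + 2x
image of x^3: 3x^3 + 6x^2 + 3x
image of x^4: 4x^4 + 12x^3 + 12x^2 + 4x
image of x^5: 5x^5 + 20x^4 + 30x^3 + 20x^2 + 5x
image of x^6: 6x^6 + 30x^5 + 60x^4 + 60x^3 + 30x^2 + 6x
the matrix is upper triangular; its diagonal is (0, 1, 2, 3, 4, 5, 6)
for a triangular matrix the eigenvalues are the diagonal entries, with algebraic multiplicity their repetition count


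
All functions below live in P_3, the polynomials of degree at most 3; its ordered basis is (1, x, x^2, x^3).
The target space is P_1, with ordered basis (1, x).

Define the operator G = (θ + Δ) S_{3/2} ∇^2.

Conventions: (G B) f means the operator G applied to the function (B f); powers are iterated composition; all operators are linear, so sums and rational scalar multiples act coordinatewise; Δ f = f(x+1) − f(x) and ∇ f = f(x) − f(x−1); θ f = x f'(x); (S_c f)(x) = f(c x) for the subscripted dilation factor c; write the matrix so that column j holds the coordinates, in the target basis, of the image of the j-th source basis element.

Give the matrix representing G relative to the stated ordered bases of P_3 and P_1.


the matrix is [[0, 0, 0, 9]; [0, 0, 0, 9]] (rows listed top to bottom)

image of 1: 0
image of x: 0
image of x^2: 0
image of x^3: 9x + 9
each image's coordinates form column j of the matrix


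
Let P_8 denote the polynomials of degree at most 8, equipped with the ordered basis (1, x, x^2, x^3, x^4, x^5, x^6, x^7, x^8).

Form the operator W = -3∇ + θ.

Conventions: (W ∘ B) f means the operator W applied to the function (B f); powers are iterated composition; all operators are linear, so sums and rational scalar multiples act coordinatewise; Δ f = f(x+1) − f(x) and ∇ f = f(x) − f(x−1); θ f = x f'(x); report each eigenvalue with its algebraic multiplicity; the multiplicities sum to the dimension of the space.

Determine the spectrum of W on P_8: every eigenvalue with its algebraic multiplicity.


image of 1: 0
image of x: x - 3
image of x^2: 2x^2 - 6x + 3
image of x^3: 3x^3 - 9x^2 + 9x - 3
image of x^4: 4x^4 - 12x^3 + 18x^2 - 12x + 3
image of x^5: 5x^5 - 15x^4 + 30x^3 - 30x^2 + 15x - 3
image of x^6: 6x^6 - 18x^5 + 45x^4 - 60x^3 + 45x^2 - 18x + 3
image of x^7: 7x^7 - 21x^6 + 63x^5 - 105x^4 + 105x^3 - 63x^2 + 21x - 3
image of x^8: 8x^8 - 24x^7 + 84x^6 - 168x^5 + 210x^4 - 168x^3 + 84x^2 - 24x + 3
the matrix is upper triangular; its diagonal is (0, 1, 2, 3, 4, 5, 6, 7, 8)
for a triangular matrix the eigenvalues are the diagonal entries, with algebraic multiplicity their repetition count

λ = 0 (multiplicity 1), λ = 1 (multiplicity 1), λ = 2 (multiplicity 1), λ = 3 (multiplicity 1), λ = 4 (multiplicity 1), λ = 5 (multiplicity 1), λ = 6 (multiplicity 1), λ = 7 (multiplicity 1), λ = 8 (multiplicity 1)


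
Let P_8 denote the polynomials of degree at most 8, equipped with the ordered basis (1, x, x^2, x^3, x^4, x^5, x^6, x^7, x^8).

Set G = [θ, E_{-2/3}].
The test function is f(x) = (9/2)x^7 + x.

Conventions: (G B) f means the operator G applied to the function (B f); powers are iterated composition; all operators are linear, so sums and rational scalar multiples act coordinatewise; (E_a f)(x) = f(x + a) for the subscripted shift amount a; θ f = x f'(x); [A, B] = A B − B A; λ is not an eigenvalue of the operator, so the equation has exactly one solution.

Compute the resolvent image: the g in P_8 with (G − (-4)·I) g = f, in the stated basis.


g(x) = (9/8)x^7 - (21/16)x^6 + (105/16)x^5 - (595/32)x^4 + (5845/144)x^3 - (6475/96)x^2 + (7213/96)x - 646531/15552

write g with unknown coordinates in the stated basis and equate coefficients in (G − (-4)·I) g = f
solving from the highest basis element down gives g = (9/8)x^7 - (21/16)x^6 + (105/16)x^5 - (595/32)x^4 + (5845/144)x^3 - (6475/96)x^2 + (7213/96)x - 646531/15552
check: G g = (21/4)x^6 - (105/4)x^5 + (595/8)x^4 - (5845/36)x^3 + (6475/24)x^2 - (7189/24)x + 646531/3888
so G g − (-4)·g = (9/2)x^7 + x = f ✓


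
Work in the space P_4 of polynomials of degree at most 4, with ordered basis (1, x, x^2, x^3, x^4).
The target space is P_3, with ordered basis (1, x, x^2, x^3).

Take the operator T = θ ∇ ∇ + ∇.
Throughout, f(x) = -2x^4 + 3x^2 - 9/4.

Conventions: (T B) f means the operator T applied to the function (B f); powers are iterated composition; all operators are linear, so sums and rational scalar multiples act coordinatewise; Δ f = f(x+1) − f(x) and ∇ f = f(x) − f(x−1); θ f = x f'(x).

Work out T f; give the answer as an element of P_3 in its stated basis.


g(x) = -8x^3 - 36x^2 + 46x - 1

∇ f = -8x^3 + 12x^2 - 2x - 1
∇ ∇ f = -24x^2 + 48x - 22
θ ∇ ∇ f = -48x^2 + 48x
∇ f = -8x^3 + 12x^2 - 2x - 1
(θ ∇ ∇ + ∇) f = -8x^3 - 36x^2 + 46x - 1


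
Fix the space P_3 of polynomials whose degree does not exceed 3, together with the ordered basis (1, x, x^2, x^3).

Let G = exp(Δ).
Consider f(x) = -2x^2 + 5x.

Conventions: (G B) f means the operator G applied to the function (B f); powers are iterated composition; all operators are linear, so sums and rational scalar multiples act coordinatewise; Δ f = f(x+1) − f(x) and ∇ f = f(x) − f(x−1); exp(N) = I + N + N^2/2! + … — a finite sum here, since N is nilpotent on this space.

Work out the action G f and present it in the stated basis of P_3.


g(x) = -2x^2 + x + 1

order-1 term: -4x + 3
order-2 term: -2
the series for exp(Δ) f terminates at order 2
exp(Δ) f = -2x^2 + x + 1


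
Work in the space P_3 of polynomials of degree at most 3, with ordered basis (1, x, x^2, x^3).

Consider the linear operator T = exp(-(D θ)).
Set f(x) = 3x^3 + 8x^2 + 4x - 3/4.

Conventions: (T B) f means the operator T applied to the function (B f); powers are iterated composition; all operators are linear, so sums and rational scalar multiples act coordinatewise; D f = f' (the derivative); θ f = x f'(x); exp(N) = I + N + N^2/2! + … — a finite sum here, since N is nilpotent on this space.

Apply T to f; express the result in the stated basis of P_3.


g(x) = 3x^3 - 19x^2 + 26x - 27/4

order-1 term: -27x^2 - 32x - 4
order-2 term: 54x + 16
order-3 term: -18
the series for exp(-(D θ)) f terminates at order 3
exp(-(D θ)) f = 3x^3 - 19x^2 + 26x - 27/4


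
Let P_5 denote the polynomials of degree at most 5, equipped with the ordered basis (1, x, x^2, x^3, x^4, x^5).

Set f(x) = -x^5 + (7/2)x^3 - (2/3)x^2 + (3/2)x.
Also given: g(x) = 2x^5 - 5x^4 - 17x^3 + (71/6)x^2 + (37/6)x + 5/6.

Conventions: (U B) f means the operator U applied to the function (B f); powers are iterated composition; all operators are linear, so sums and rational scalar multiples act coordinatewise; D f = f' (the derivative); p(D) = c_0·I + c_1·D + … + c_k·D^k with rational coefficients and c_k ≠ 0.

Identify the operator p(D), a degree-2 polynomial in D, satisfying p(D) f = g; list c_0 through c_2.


p(D) = -2·I + D + (1/2)·D^2, i.e. c_0 = -2, c_1 = 1, c_2 = 1/2

D^0 f = -x^5 + (7/2)x^3 - (2/3)x^2 + (3/2)x
D^1 f = -5x^4 + (21/2)x^2 - (4/3)x + 3/2
D^2 f = -20x^3 + 21x - 4/3
matching coefficients of g against c_0 f + c_1 Df + … from the top degree down determines the c_i
solution: c_0 = -2, c_1 = 1, c_2 = 1/2


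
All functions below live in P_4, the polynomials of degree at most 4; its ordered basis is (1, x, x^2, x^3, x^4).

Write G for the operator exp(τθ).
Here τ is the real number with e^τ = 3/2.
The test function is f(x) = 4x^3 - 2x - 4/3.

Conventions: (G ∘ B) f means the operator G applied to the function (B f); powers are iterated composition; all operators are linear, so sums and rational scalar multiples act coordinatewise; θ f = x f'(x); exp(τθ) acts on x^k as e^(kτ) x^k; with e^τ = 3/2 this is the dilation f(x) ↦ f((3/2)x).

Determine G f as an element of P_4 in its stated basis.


g(x) = (27/2)x^3 - 3x - 4/3

exp(τθ) x^k = e^(kτ) x^k; with e^τ = 3/2 this sends x^k to (3/2)^k x^k
x ↦ 3/2 x
x^3 ↦ 27/8 x^3
applying this coordinatewise to f: exp(τθ) f = (27/2)x^3 - 3x - 4/3


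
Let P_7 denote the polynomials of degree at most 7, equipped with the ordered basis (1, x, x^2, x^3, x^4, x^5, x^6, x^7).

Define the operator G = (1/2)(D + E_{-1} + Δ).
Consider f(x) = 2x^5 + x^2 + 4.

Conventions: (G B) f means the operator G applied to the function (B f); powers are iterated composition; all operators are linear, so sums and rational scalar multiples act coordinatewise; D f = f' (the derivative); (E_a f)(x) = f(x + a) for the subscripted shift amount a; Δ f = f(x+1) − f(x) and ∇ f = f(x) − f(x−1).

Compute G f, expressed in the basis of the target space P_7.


the result is g(x) = x^5 + 5x^4 + 20x^3 + (1/2)x^2 + 11x + 3

D f = 10x^4 + 2x
E_{-1} f = 2x^5 - 10x^4 + 20x^3 - 19x^2 + 8x + 3
Δ f = 10x^4 + 20x^3 + 20x^2 + 12x + 3
(D + E_{-1} + Δ) f = 2x^5 + 10x^4 + 40x^3 + x^2 + 22x + 6
((1/2)(D + E_{-1} + Δ)) f = x^5 + 5x^4 + 20x^3 + (1/2)x^2 + 11x + 3


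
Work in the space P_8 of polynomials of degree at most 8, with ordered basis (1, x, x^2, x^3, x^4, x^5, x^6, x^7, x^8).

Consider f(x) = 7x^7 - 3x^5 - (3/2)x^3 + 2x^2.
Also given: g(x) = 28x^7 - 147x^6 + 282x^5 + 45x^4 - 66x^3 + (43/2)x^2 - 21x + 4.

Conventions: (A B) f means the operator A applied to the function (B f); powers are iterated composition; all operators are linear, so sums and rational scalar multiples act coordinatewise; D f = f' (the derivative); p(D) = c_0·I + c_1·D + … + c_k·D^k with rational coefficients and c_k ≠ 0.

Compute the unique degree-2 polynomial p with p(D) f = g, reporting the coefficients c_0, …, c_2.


c_0 = 4, c_1 = -3, c_2 = 1

D^0 f = 7x^7 - 3x^5 - (3/2)x^3 + 2x^2
D^1 f = 49x^6 - 15x^4 - (9/2)x^2 + 4x
D^2 f = 294x^5 - 60x^3 - 9x + 4
matching coefficients of g against c_0 f + c_1 Df + … from the top degree down determines the c_i
solution: c_0 = 4, c_1 = -3, c_2 = 1


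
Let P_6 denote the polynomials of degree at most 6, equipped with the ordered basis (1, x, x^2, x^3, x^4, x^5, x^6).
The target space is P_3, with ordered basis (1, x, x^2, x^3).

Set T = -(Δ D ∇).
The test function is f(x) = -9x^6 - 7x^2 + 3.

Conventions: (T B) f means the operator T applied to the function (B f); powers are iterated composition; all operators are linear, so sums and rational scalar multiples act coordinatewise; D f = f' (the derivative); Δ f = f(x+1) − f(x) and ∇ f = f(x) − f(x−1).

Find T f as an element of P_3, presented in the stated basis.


∇ f = -54x^5 + 135x^4 - 180x^3 + 135x^2 - 68x + 16
D ∇ f = -270x^4 + 540x^3 - 540x^2 + 270x - 68
Δ D ∇ f = -1080x^3 - 540x
(-(Δ D ∇)) f = 1080x^3 + 540x

g(x) = 1080x^3 + 540x


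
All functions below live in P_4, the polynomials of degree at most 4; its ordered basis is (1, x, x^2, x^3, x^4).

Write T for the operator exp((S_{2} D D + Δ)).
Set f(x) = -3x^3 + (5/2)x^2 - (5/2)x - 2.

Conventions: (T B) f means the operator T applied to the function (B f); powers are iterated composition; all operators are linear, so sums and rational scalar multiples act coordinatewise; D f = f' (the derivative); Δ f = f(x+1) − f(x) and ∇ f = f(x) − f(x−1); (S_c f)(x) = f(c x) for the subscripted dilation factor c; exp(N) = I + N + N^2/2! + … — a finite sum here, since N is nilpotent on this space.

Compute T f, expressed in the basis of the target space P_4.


g(x) = -3x^3 - (13/2)x^2 - (103/2)x - 73/2

order-1 term: -9x^2 - 40x + 2
order-2 term: -9x - 67/2
order-3 term: -3
the series for exp((S_{2} D D + Δ)) f terminates at order 3
exp((S_{2} D D + Δ)) f = -3x^3 - (13/2)x^2 - (103/2)x - 73/2


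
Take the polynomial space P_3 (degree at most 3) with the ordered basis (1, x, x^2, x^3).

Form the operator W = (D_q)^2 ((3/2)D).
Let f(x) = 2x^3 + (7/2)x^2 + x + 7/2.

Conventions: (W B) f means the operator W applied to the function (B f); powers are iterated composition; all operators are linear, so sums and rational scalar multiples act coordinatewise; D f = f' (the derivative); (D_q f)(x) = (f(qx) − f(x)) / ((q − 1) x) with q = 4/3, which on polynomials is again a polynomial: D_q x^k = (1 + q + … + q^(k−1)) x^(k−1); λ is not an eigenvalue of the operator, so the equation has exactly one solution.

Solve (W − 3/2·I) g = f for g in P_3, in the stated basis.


write g with unknown coordinates in the stated basis and equate coefficients in (W − 3/2·I) g = f
solving from the highest basis element down gives g = -(4/3)x^3 - (7/3)x^2 - (2/3)x - 35/3
check: W g = -14
so W g − 3/2·g = 2x^3 + (7/2)x^2 + x + 7/2 = f ✓

g(x) = -(4/3)x^3 - (7/3)x^2 - (2/3)x - 35/3


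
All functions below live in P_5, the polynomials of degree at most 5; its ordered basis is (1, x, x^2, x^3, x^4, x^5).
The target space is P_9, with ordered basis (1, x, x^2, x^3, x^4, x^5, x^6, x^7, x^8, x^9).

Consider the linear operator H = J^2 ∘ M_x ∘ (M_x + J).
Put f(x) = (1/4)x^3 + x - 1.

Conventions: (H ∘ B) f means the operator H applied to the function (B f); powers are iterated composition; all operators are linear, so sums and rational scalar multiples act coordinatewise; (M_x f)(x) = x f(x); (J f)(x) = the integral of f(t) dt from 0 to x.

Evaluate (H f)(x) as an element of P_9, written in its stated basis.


the result is g(x) = (5/672)x^7 + (3/40)x^5 - (1/6)x^4

M_x f = (1/4)x^4 + x^2 - x
J f = (1/16)x^4 + (1/2)x^2 - x
(M_x + J) f = (5/16)x^4 + (3/2)x^2 - 2x
M_x (M_x + J) f = (5/16)x^5 + (3/2)x^3 - 2x^2
J (M_x ∘ (M_x + J)) f = (5/96)x^6 + (3/8)x^4 - (2/3)x^3
J J (M_x ∘ (M_x + J)) f = (5/672)x^7 + (3/40)x^5 - (1/6)x^4


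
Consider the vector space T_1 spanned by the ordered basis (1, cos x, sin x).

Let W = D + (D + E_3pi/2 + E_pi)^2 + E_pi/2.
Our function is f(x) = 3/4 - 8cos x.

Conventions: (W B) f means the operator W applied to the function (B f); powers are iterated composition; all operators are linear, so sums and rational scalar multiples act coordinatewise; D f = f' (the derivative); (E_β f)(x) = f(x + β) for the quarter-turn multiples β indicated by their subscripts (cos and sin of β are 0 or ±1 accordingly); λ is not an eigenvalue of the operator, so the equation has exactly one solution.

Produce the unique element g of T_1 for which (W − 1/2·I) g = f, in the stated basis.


the image equals g(x) = 1/6 - (16/17)cos x - (64/17)sin x

write g with unknown coordinates in the stated basis and equate coefficients in (W − 1/2·I) g = f
solving from the highest basis element down gives g = 1/6 - (16/17)cos x - (64/17)sin x
check: W g = 5/6 - (144/17)cos x - (32/17)sin x
so W g − 1/2·g = 3/4 - 8cos x = f ✓


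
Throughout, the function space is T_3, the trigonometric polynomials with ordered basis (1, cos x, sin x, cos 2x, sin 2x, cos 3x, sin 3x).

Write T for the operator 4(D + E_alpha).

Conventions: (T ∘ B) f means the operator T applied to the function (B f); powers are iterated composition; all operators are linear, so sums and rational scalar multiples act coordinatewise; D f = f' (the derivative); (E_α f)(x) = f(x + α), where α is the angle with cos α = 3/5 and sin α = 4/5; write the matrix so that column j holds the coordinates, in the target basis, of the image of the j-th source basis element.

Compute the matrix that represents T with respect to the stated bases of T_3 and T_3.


the matrix is [[4, 0, 0, 0, 0, 0, 0]; [0, 12/5, 36/5, 0, 0, 0, 0]; [0, -36/5, 12/5, 0, 0, 0, 0]; [0, 0, 0, -28/25, 296/25, 0, 0]; [0, 0, 0, -296/25, -28/25, 0, 0]; [0, 0, 0, 0, 0, -468/125, 1676/125]; [0, 0, 0, 0, 0, -1676/125, -468/125]] (rows listed top to bottom)

image of 1: 4
image of cos x: (12/5)cos x - (36/5)sin x
image of sin x: (36/5)cos x + (12/5)sin x
image of cos 2x: -(28/25)cos 2x - (296/25)sin 2x
image of sin 2x: (296/25)cos 2x - (28/25)sin 2x
image of cos 3x: -(468/125)cos 3x - (1676/125)sin 3x
image of sin 3x: (1676/125)cos 3x - (468/125)sin 3x
each image's coordinates form column j of the matrix


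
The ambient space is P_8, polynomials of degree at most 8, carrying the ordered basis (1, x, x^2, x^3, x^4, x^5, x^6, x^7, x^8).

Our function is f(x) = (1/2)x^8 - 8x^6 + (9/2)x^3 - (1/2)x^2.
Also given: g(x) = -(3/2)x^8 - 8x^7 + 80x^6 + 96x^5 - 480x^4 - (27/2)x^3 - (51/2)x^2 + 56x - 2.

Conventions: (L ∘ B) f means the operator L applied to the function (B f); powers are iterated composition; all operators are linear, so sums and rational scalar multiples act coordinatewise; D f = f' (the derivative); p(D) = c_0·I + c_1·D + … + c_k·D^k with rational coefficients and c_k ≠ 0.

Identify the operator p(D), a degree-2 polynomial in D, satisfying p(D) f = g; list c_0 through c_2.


D^0 f = (1/2)x^8 - 8x^6 + (9/2)x^3 - (1/2)x^2
D^1 f = 4x^7 - 48x^5 + (27/2)x^2 - x
D^2 f = 28x^6 - 240x^4 + 27x - 1
matching coefficients of g against c_0 f + c_1 Df + … from the top degree down determines the c_i
solution: c_0 = -3, c_1 = -2, c_2 = 2

p(D) = -3·I − 2·D + 2·D^2, i.e. c_0 = -3, c_1 = -2, c_2 = 2


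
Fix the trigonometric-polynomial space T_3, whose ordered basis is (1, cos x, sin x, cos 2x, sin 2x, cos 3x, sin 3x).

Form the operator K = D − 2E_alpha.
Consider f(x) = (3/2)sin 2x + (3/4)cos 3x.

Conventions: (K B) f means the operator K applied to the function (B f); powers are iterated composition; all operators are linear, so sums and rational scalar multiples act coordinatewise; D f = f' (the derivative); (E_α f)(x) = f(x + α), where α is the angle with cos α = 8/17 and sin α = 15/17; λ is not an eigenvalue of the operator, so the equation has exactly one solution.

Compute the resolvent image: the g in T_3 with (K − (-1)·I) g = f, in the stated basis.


the image equals g(x) = -(147/1325)cos 2x + (1833/2650)sin 2x + (44067/377096)cos 3x + (47187/377096)sin 3x

write g with unknown coordinates in the stated basis and equate coefficients in (K − (-1)·I) g = f
solving from the highest basis element down gives g = -(147/1325)cos 2x + (1833/2650)sin 2x + (44067/377096)cos 3x + (47187/377096)sin 3x
check: K g = (147/1325)cos 2x + (1071/1325)sin 2x + (238755/377096)cos 3x - (47187/377096)sin 3x
so K g − (-1)·g = (3/2)sin 2x + (3/4)cos 3x = f ✓


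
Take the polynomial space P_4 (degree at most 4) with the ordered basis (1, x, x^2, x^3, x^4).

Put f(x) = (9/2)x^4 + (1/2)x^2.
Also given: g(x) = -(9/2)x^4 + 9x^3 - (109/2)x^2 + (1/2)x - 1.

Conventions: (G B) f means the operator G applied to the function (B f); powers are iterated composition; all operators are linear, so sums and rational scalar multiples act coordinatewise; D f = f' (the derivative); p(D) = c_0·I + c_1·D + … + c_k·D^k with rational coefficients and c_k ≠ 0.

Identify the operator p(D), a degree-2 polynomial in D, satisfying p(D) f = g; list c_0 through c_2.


D^0 f = (9/2)x^4 + (1/2)x^2
D^1 f = 18x^3 + x
D^2 f = 54x^2 + 1
matching coefficients of g against c_0 f + c_1 Df + … from the top degree down determines the c_i
solution: c_0 = -1, c_1 = 1/2, c_2 = -1

p(D) = -I + (1/2)·D − D^2, i.e. c_0 = -1, c_1 = 1/2, c_2 = -1


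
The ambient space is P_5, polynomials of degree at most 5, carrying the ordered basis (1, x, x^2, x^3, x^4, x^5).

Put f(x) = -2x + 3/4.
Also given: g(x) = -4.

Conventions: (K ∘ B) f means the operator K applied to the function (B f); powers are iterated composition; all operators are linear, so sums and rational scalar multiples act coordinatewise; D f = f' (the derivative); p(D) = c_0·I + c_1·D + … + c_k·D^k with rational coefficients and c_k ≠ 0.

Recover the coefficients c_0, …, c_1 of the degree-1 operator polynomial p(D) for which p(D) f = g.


D^0 f = -2x + 3/4
D^1 f = -2
matching coefficients of g against c_0 f + c_1 Df + … from the top degree down determines the c_i
solution: c_0 = 0, c_1 = 2

c_0 = 0, c_1 = 2


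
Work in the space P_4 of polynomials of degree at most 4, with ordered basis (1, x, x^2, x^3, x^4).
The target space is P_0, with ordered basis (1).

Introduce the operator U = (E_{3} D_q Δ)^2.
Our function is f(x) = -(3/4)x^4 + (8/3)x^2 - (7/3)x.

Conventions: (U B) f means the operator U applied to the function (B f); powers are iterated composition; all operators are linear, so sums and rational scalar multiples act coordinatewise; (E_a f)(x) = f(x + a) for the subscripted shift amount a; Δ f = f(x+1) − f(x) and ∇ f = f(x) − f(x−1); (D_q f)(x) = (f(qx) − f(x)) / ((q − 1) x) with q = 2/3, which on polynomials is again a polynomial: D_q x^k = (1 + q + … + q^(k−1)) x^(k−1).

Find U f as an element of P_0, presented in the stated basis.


the result is g(x) = -38/3

Δ f = -3x^3 - (9/2)x^2 + (7/3)x - 5/12
D_q Δ f = -(19/3)x^2 - (15/2)x + 7/3
E_{3} D_q Δ f = -(19/3)x^2 - (91/2)x - 463/6
Δ (E_{3} D_q Δ) f = -(38/3)x - 311/6
D_q Δ (E_{3} D_q Δ) f = -38/3
E_{3} D_q Δ (E_{3} D_q Δ) f = -38/3


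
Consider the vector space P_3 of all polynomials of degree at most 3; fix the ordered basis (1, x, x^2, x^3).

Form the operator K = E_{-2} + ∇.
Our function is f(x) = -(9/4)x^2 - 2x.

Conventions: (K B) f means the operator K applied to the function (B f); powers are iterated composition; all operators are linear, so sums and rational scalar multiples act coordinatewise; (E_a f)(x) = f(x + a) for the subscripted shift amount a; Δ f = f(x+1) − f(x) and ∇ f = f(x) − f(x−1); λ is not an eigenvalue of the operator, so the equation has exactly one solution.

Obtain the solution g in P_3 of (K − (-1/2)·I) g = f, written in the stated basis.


the image equals g(x) = -(3/2)x^2 - (10/3)x + 7/9

write g with unknown coordinates in the stated basis and equate coefficients in (K − (-1/2)·I) g = f
solving from the highest basis element down gives g = -(3/2)x^2 - (10/3)x + 7/9
check: K g = -(3/2)x^2 - (1/3)x - 7/18
so K g − (-1/2)·g = -(9/4)x^2 - 2x = f ✓


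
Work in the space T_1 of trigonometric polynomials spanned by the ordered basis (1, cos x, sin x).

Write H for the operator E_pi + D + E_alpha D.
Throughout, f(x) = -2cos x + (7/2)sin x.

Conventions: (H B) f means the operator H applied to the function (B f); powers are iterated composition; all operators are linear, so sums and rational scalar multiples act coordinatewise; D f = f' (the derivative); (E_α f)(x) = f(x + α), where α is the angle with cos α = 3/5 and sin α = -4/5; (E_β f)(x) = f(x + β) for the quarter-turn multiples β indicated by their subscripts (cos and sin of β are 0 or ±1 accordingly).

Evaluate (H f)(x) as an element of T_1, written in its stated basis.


the result is g(x) = 6cos x + (5/2)sin x

E_pi f = 2cos x - (7/2)sin x
D f = (7/2)cos x + 2sin x
D f = (7/2)cos x + 2sin x
E_alpha D f = (1/2)cos x + 4sin x
(E_pi + D + E_alpha D) f = 6cos x + (5/2)sin x
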